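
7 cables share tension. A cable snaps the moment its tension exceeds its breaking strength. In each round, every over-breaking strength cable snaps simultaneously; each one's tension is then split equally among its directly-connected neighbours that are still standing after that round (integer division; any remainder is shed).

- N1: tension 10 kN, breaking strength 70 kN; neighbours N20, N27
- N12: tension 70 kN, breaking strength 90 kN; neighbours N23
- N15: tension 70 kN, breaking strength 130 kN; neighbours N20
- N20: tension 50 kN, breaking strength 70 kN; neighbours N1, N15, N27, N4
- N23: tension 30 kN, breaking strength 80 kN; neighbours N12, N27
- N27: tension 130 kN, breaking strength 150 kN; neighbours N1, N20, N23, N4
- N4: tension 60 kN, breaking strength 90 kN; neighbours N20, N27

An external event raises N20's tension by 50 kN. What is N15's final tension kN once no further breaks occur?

Round 1 — N20 at 100 > 70. N20 snaps.
  N20 sheds 100 kN to N1, N15, N27, N4: 25 each.
    N1: 10+25 = 35 ≤ 70
    N15: 70+25 = 95 ≤ 130
    N27: 130+25 = 155 > 150
    N4: 60+25 = 85 ≤ 90
Round 2 — N27 snaps.
  N27 sheds 155 kN to N1, N23, N4: 51 each (2 lost).
    N1: 35+51 = 86 > 70
    N23: 30+51 = 81 > 80
    N4: 85+51 = 136 > 90
Round 3 — N1, N23, N4 snap.
  N1 sheds 86 kN: no online neighbours, lost.
  N23 sheds 81 kN to N12: 81 each.
    N12: 70+81 = 151 > 90
  N4 sheds 136 kN: no online neighbours, lost.
Round 4 — N12 snaps.
  N12 sheds 151 kN: no online neighbours, lost.
No further breaks.

95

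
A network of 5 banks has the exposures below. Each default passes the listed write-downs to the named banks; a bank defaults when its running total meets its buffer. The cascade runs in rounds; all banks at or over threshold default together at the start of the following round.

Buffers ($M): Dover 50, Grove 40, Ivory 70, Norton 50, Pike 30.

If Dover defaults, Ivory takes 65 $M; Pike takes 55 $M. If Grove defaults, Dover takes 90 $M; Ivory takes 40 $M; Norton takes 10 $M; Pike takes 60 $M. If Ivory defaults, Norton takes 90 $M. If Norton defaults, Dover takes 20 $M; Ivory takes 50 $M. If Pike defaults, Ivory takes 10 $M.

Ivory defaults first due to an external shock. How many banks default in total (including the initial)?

2

Round 1 — Ivory defaults (initial).
  Norton: +90 → 90 ≥ 50
Round 2 — Norton defaults.
  Dover: +20 → 20 < 50
No further defaults.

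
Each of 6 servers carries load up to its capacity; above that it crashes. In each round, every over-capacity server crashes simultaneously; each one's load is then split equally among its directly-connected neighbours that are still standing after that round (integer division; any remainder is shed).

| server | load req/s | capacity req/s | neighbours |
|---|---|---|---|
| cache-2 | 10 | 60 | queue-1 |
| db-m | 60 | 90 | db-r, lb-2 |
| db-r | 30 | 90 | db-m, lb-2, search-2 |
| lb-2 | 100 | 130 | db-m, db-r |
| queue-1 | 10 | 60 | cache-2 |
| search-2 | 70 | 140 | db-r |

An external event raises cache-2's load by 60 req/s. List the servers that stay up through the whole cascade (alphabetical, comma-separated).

db-m, db-r, lb-2, search-2

Round 1 — cache-2 at 70 > 60. cache-2 crashes.
  cache-2 sheds 70 req/s to queue-1: 70 each.
    queue-1: 10+70 = 80 > 60
Round 2 — queue-1 crashes.
  queue-1 sheds 80 req/s: no online neighbours, lost.
No further crashes.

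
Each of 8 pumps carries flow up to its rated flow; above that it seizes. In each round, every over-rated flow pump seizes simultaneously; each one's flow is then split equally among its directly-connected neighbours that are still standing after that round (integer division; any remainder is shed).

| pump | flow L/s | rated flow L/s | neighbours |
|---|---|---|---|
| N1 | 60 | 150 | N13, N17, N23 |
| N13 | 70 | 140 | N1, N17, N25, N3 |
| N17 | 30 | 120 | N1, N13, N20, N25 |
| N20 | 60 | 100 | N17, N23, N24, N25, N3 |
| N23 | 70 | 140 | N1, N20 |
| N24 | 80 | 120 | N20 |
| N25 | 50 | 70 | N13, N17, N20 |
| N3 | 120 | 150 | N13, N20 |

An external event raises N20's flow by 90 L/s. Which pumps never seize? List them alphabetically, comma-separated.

Round 1 — N20 at 150 > 100. N20 seizes.
  N20 sheds 150 L/s to N17, N23, N24, N25, N3: 30 each.
    N17: 30+30 = 60 ≤ 120
    N23: 70+30 = 100 ≤ 140
    N24: 80+30 = 110 ≤ 120
    N25: 50+30 = 80 > 70
    N3: 120+30 = 150 ≤ 150
Round 2 — N25 seizes.
  N25 sheds 80 L/s to N13, N17: 40 each.
    N13: 70+40 = 110 ≤ 140
    N17: 60+40 = 100 ≤ 120
No further seizures.

N1, N13, N17, N23, N24, N3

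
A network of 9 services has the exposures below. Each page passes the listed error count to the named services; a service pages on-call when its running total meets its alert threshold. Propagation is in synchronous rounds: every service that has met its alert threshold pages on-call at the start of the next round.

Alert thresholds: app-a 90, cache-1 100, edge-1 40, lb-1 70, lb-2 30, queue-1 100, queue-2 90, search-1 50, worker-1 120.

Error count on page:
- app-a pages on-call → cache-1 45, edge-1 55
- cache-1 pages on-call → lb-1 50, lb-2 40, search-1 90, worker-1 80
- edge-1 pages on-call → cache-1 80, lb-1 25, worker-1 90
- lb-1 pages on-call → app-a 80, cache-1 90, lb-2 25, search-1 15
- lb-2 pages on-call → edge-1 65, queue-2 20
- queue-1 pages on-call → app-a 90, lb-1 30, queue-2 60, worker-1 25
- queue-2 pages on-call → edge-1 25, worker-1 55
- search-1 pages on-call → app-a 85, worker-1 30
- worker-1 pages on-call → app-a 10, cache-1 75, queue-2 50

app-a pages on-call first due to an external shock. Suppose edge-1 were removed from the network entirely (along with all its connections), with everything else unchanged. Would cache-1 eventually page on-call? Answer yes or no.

no

With edge-1 removed:
Round 1 — app-a pages on-call (initial).
  cache-1: +45 → 45 < 100
No further pages.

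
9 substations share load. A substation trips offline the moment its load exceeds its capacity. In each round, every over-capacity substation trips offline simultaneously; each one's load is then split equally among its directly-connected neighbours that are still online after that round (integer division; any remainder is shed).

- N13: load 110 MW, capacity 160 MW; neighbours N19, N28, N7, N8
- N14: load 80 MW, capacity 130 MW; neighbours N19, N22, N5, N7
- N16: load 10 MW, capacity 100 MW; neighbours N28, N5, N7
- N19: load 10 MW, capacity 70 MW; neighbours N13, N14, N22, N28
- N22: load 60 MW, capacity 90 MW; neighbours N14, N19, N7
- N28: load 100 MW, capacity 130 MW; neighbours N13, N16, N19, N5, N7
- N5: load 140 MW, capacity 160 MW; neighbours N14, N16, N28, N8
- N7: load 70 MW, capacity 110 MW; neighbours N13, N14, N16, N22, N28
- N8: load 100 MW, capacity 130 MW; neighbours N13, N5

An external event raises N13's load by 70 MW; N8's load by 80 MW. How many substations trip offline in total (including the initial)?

Round 1 — N13 at 180 > 160; N8 at 180 > 130. N13, N8 trip offline.
  N13 sheds 180 MW to N19, N28, N7: 60 each.
    N19: 10+60 = 70 ≤ 70
    N28: 100+60 = 160 > 130
    N7: 70+60 = 130 > 110
  N8 sheds 180 MW to N5: 180 each.
    N5: 140+180 = 320 > 160
Round 2 — N28, N5, N7 trip offline.
  N28 sheds 160 MW to N16, N19: 80 each.
    N16: 10+80 = 90 ≤ 100
    N19: 70+80 = 150 > 70
  N5 sheds 320 MW to N14, N16: 160 each.
    N14: 80+160 = 240 > 130
    N16: 90+160 = 250 > 100
  N7 sheds 130 MW to N14, N16, N22: 43 each (1 lost).
    N14: 240+43 = 283 > 130
    N16: 250+43 = 293 > 100
    N22: 60+43 = 103 > 90
Round 3 — N14, N16, N19, N22 trip offline.
  N14 sheds 283 MW: no online neighbours, lost.
  N16 sheds 293 MW: no online neighbours, lost.
  N19 sheds 150 MW: no online neighbours, lost.
  N22 sheds 103 MW: no online neighbours, lost.
No further trips.

9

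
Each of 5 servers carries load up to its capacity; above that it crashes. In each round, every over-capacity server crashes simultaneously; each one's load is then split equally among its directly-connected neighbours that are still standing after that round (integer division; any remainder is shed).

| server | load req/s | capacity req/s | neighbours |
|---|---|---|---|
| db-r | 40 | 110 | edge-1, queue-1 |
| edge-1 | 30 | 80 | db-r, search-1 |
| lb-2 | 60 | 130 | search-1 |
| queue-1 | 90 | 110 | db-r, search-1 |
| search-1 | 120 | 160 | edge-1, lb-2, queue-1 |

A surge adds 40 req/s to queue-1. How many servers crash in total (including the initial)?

5

Round 1 — queue-1 at 130 > 110. queue-1 crashes.
  queue-1 sheds 130 req/s to db-r, search-1: 65 each.
    db-r: 40+65 = 105 ≤ 110
    search-1: 120+65 = 185 > 160
Round 2 — search-1 crashes.
  search-1 sheds 185 req/s to edge-1, lb-2: 92 each (1 lost).
    edge-1: 30+92 = 122 > 80
    lb-2: 60+92 = 152 > 130
Round 3 — edge-1, lb-2 crash.
  edge-1 sheds 122 req/s to db-r: 122 each.
    db-r: 105+122 = 227 > 110
  lb-2 sheds 152 req/s: no online neighbours, lost.
Round 4 — db-r crashes.
  db-r sheds 227 req/s: no online neighbours, lost.
No further crashes.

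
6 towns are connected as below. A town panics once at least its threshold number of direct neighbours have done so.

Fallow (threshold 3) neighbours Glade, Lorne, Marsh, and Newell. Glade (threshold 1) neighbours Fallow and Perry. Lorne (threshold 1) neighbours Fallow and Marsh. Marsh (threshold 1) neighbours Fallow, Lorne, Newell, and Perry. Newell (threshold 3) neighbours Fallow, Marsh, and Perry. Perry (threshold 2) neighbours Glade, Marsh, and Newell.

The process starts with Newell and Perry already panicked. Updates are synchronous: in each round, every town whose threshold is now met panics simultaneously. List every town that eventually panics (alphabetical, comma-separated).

Round 1 — Newell, Perry panic (initial).
Round 2 — checking thresholds:
  Fallow: 1 of 4 neighbours < 3, not yet.
  Glade: 1 of 2 neighbours ≥ 1, panics.
  Marsh: 2 of 4 neighbours ≥ 1, panics.
Round 3 — checking thresholds:
  Fallow: 3 of 4 neighbours ≥ 3, panics.
  Lorne: 1 of 2 neighbours ≥ 1, panics.
Round 4 — no new panics; cascade stops.

Fallow, Glade, Lorne, Marsh, Newell, Perry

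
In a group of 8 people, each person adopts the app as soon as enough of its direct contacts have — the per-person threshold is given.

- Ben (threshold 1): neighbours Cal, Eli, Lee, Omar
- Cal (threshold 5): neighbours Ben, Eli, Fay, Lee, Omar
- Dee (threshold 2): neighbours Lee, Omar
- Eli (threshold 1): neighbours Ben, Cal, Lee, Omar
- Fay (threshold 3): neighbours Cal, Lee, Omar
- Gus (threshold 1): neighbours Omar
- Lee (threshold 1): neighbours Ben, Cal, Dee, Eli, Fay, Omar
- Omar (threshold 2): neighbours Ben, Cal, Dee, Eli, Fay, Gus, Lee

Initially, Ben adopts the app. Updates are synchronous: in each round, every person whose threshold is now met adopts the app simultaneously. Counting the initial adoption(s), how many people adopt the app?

Round 1 — Ben adopts the app (initial).
Round 2 — checking thresholds:
  Cal: 1 of 5 neighbours < 5, below threshold.
  Eli: 1 of 4 neighbours ≥ 1, adopts the app.
  Lee: 1 of 6 neighbours ≥ 1, adopts the app.
  Omar: 1 of 7 neighbours < 2, below threshold.
Round 3 — checking thresholds:
  Cal: 3 of 5 neighbours < 5, below threshold.
  Dee: 1 of 2 neighbours < 2, below threshold.
  Fay: 1 of 3 neighbours < 3, below threshold.
  Omar: 3 of 7 neighbours ≥ 2, adopts the app.
Round 4 — checking thresholds:
  Cal: 4 of 5 neighbours < 5, below threshold.
  Dee: 2 of 2 neighbours ≥ 2, adopts the app.
  Fay: 2 of 3 neighbours < 3, below threshold.
  Gus: 1 of 1 neighbours ≥ 1, adopts the app.
Round 5 — no new adoptions; cascade stops.

6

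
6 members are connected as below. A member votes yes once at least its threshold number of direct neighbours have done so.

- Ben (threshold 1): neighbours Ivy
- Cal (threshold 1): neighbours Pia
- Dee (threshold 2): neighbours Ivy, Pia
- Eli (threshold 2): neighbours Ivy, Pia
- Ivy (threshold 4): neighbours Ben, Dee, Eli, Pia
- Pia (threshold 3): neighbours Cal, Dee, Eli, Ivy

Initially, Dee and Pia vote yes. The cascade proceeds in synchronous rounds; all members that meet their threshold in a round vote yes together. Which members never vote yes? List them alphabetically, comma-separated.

Round 1 — Dee, Pia vote yes (initial).
Round 2 — checking thresholds:
  Cal: 1 of 1 neighbours ≥ 1, votes yes.
  Eli: 1 of 2 neighbours < 2, holds.
  Ivy: 2 of 4 neighbours < 4, holds.
Round 3 — no new yes votes; cascade stops.

Ben, Eli, Ivy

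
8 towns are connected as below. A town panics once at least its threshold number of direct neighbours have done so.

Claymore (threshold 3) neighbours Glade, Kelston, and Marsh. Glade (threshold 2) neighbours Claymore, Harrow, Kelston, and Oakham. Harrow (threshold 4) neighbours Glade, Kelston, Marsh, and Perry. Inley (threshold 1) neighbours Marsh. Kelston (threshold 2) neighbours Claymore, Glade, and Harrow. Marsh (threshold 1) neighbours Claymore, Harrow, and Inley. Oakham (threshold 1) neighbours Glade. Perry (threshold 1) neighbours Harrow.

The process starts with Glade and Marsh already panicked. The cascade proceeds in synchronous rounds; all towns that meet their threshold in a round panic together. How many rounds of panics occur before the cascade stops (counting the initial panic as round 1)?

2

Round 1 — Glade, Marsh panic (initial).
Round 2 — checking thresholds:
  Claymore: 2 of 3 neighbours < 3, holds.
  Harrow: 2 of 4 neighbours < 4, holds.
  Inley: 1 of 1 neighbours ≥ 1, panics.
  Kelston: 1 of 3 neighbours < 2, holds.
  Oakham: 1 of 1 neighbours ≥ 1, panics.
Round 3 — no new panics; cascade stops.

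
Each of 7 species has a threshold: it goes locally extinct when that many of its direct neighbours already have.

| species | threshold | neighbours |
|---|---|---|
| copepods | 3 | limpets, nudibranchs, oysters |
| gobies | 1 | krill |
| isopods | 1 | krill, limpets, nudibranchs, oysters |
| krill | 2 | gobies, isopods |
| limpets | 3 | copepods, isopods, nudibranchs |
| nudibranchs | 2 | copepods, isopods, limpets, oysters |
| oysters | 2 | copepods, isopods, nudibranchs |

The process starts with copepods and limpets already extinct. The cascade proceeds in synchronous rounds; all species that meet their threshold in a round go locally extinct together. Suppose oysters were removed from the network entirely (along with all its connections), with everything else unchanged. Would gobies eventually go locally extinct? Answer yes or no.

no

With oysters removed:
Round 1 — copepods, limpets go locally extinct (initial).
Round 2 — checking thresholds:
  isopods: 1 of 3 neighbours ≥ 1, goes locally extinct.
  nudibranchs: 2 of 3 neighbours ≥ 2, goes locally extinct.
Round 3 — no new extinctions; cascade stops.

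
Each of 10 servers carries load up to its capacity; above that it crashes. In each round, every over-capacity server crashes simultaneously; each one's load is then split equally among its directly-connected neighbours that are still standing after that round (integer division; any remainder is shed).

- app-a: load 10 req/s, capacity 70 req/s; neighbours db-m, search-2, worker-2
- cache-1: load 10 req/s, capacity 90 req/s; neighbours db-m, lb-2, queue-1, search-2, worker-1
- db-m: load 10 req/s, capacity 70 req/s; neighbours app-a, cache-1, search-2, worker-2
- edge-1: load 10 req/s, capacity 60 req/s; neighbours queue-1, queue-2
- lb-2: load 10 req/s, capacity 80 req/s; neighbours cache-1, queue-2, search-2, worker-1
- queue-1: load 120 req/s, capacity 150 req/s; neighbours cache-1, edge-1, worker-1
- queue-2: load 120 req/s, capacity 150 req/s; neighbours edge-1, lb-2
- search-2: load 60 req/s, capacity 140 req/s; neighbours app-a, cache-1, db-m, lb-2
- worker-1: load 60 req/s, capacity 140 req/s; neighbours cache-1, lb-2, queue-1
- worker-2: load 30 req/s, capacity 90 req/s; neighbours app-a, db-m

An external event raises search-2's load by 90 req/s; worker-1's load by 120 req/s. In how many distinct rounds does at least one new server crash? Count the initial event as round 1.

4

Round 1 — search-2 at 150 > 140; worker-1 at 180 > 140. search-2, worker-1 crash.
  search-2 sheds 150 req/s to app-a, cache-1, db-m, lb-2: 37 each (2 lost).
    app-a: 10+37 = 47 ≤ 70
    cache-1: 10+37 = 47 ≤ 90
    db-m: 10+37 = 47 ≤ 70
    lb-2: 10+37 = 47 ≤ 80
  worker-1 sheds 180 req/s to cache-1, lb-2, queue-1: 60 each.
    cache-1: 47+60 = 107 > 90
    lb-2: 47+60 = 107 > 80
    queue-1: 120+60 = 180 > 150
Round 2 — cache-1, lb-2, queue-1 crash.
  cache-1 sheds 107 req/s to db-m: 107 each.
    db-m: 47+107 = 154 > 70
  lb-2 sheds 107 req/s to queue-2: 107 each.
    queue-2: 120+107 = 227 > 150
  queue-1 sheds 180 req/s to edge-1: 180 each.
    edge-1: 10+180 = 190 > 60
Round 3 — db-m, edge-1, queue-2 crash.
  db-m sheds 154 req/s to app-a, worker-2: 77 each.
    app-a: 47+77 = 124 > 70
    worker-2: 30+77 = 107 > 90
  edge-1 sheds 190 req/s: no online neighbours, lost.
  queue-2 sheds 227 req/s: no online neighbours, lost.
Round 4 — app-a, worker-2 crash.
  app-a sheds 124 req/s: no online neighbours, lost.
  worker-2 sheds 107 req/s: no online neighbours, lost.
No further crashes.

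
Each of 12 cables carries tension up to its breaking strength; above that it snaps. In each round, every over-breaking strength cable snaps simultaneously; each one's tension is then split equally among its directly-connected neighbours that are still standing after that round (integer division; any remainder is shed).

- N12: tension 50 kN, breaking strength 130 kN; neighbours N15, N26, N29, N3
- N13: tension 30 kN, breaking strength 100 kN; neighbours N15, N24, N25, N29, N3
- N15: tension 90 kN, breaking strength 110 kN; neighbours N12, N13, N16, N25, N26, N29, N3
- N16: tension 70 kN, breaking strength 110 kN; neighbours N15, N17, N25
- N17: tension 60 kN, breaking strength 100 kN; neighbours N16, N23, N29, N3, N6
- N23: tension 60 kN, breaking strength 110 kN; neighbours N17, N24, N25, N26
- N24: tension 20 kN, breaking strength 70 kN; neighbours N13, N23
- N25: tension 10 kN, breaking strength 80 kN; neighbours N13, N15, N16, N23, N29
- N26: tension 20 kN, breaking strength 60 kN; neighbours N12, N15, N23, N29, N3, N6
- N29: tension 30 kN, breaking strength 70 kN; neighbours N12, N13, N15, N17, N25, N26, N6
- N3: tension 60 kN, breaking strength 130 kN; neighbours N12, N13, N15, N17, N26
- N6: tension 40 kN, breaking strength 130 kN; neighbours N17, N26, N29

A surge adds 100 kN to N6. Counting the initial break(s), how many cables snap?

Round 1 — N6 at 140 > 130. N6 snaps.
  N6 sheds 140 kN to N17, N26, N29: 46 each (2 lost).
    N17: 60+46 = 106 > 100
    N26: 20+46 = 66 > 60
    N29: 30+46 = 76 > 70
Round 2 — N17, N26, N29 snap.
  N17 sheds 106 kN to N16, N23, N3: 35 each (1 lost).
    N16: 70+35 = 105 ≤ 110
    N23: 60+35 = 95 ≤ 110
    N3: 60+35 = 95 ≤ 130
  N26 sheds 66 kN to N12, N15, N23, N3: 16 each (2 lost).
    N12: 50+16 = 66 ≤ 130
    N15: 90+16 = 106 ≤ 110
    N23: 95+16 = 111 > 110
    N3: 95+16 = 111 ≤ 130
  N29 sheds 76 kN to N12, N13, N15, N25: 19 each.
    N12: 66+19 = 85 ≤ 130
    N13: 30+19 = 49 ≤ 100
    N15: 106+19 = 125 > 110
    N25: 10+19 = 29 ≤ 80
Round 3 — N15, N23 snap.
  N15 sheds 125 kN to N12, N13, N16, N25, N3: 25 each.
    N12: 85+25 = 110 ≤ 130
    N13: 49+25 = 74 ≤ 100
    N16: 105+25 = 130 > 110
    N25: 29+25 = 54 ≤ 80
    N3: 111+25 = 136 > 130
  N23 sheds 111 kN to N24, N25: 55 each (1 lost).
    N24: 20+55 = 75 > 70
    N25: 54+55 = 109 > 80
Round 4 — N16, N24, N25, N3 snap.
  N16 sheds 130 kN: no online neighbours, lost.
  N24 sheds 75 kN to N13: 75 each.
    N13: 74+75 = 149 > 100
  N25 sheds 109 kN to N13: 109 each.
    N13: 149+109 = 258 > 100
  N3 sheds 136 kN to N12, N13: 68 each.
    N12: 110+68 = 178 > 130
    N13: 258+68 = 326 > 100
Round 5 — N12, N13 snap.
  N12 sheds 178 kN: no online neighbours, lost.
  N13 sheds 326 kN: no online neighbours, lost.
No further breaks.

12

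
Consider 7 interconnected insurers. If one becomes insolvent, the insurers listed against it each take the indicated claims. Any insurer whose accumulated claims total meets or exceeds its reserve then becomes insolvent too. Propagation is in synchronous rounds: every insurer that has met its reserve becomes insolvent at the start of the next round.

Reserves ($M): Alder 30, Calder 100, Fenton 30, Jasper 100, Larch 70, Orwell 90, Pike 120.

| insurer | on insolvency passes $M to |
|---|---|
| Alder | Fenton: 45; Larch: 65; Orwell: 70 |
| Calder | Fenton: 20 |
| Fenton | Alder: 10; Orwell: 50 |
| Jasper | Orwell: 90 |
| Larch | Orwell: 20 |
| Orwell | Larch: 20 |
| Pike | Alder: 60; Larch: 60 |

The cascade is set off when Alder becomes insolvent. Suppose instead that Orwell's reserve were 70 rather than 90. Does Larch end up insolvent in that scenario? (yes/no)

yes

With Orwell's reserve at 70:
Round 1 — Alder becomes insolvent (initial).
  Fenton: +45 → 45 ≥ 30
  Larch: +65 → 65 < 70
  Orwell: +70 → 70 ≥ 70
Round 2 — Fenton, Orwell become insolvent.
  Larch: +20 → 85 ≥ 70
Round 3 — Larch becomes insolvent.
No further insolvencies.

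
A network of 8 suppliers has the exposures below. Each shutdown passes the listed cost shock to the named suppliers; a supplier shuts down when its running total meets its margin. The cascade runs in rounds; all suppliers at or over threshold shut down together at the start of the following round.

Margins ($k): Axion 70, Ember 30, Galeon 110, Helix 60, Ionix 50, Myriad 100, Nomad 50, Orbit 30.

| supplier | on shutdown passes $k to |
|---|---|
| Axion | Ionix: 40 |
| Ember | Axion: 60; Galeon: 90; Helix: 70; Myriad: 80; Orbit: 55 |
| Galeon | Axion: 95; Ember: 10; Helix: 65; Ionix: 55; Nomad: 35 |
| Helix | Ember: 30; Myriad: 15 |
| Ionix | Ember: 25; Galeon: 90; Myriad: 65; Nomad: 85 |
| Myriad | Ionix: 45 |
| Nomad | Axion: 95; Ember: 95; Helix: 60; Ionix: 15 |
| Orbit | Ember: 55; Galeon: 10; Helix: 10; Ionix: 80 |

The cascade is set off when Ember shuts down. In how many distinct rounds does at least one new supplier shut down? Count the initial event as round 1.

Round 1 — Ember shuts down (initial).
  Axion: +60 → 60 < 70
  Galeon: +90 → 90 < 110
  Helix: +70 → 70 ≥ 60
  Myriad: +80 → 80 < 100
  Orbit: +55 → 55 ≥ 30
Round 2 — Helix, Orbit shut down.
  Galeon: +10 → 100 < 110
  Ionix: +80 → 80 ≥ 50
  Myriad: +15 → 95 < 100
Round 3 — Ionix shuts down.
  Galeon: +90 → 190 ≥ 110
  Myriad: +65 → 160 ≥ 100
  Nomad: +85 → 85 ≥ 50
Round 4 — Galeon, Myriad, Nomad shut down.
  Axion: +95+95 → 250 ≥ 70
Round 5 — Axion shuts down.
No further shutdowns.

5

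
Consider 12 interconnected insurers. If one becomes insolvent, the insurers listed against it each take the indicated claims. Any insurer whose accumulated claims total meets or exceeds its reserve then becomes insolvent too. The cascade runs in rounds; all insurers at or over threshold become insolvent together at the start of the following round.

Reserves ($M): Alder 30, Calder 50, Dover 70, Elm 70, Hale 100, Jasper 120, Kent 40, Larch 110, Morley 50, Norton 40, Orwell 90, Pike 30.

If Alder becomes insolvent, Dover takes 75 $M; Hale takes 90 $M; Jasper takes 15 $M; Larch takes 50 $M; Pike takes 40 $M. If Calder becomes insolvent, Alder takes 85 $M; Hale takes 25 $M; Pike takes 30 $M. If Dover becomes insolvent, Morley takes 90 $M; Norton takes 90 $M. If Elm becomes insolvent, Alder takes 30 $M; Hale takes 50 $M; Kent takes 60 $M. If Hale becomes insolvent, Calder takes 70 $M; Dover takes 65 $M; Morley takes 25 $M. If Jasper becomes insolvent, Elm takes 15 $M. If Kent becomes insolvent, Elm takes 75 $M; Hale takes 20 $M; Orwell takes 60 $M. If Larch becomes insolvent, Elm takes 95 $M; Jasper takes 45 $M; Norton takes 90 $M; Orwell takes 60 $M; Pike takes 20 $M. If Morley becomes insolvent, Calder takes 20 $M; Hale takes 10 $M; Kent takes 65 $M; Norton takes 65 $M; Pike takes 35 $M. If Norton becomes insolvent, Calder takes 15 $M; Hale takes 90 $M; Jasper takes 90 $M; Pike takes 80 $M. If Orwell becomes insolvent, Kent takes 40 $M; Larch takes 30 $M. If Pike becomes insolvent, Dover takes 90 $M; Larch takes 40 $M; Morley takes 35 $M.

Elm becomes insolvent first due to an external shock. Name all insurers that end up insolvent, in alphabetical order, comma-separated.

Alder, Calder, Dover, Elm, Hale, Kent, Morley, Norton, Pike

Round 1 — Elm becomes insolvent (initial).
  Alder: +30 → 30 ≥ 30
  Hale: +50 → 50 < 100
  Kent: +60 → 60 ≥ 40
Round 2 — Alder, Kent become insolvent.
  Dover: +75 → 75 ≥ 70
  Hale: +90+20 → 160 ≥ 100
  Jasper: +15 → 15 < 120
  Larch: +50 → 50 < 110
  Orwell: +60 → 60 < 90
  Pike: +40 → 40 ≥ 30
Round 3 — Dover, Hale, Pike become insolvent.
  Calder: +70 → 70 ≥ 50
  Larch: +40 → 90 < 110
  Morley: +90+25+35 → 150 ≥ 50
  Norton: +90 → 90 ≥ 40
Round 4 — Calder, Morley, Norton become insolvent.
  Jasper: +90 → 105 < 120
No further insolvencies.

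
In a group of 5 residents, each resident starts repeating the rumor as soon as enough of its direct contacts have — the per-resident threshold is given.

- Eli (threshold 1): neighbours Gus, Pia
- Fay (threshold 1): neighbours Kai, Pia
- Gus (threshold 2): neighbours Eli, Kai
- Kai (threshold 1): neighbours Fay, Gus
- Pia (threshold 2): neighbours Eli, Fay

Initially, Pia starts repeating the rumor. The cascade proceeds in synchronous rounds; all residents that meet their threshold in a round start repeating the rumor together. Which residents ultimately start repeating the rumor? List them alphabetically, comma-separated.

Eli, Fay, Gus, Kai, Pia

Round 1 — Pia starts repeating the rumor (initial).
Round 2 — checking thresholds:
  Eli: 1 of 2 neighbours ≥ 1, starts repeating the rumor.
  Fay: 1 of 2 neighbours ≥ 1, starts repeating the rumor.
Round 3 — checking thresholds:
  Gus: 1 of 2 neighbours < 2, holds.
  Kai: 1 of 2 neighbours ≥ 1, starts repeating the rumor.
Round 4 — checking thresholds:
  Gus: 2 of 2 neighbours ≥ 2, starts repeating the rumor.
Round 5 — no new spreads; cascade stops.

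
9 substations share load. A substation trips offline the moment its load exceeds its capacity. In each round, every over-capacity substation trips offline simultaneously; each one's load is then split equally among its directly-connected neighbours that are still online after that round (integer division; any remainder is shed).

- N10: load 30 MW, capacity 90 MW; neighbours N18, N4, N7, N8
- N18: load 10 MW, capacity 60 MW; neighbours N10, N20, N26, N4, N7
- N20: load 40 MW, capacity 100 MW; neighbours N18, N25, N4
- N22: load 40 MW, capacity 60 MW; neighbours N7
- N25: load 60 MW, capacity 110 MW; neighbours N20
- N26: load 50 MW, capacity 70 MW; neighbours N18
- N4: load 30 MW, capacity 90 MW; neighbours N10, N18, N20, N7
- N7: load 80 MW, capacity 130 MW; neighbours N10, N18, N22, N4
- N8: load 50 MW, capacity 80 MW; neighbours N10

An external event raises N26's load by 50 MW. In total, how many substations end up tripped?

Round 1 — N26 at 100 > 70. N26 trips offline.
  N26 sheds 100 MW to N18: 100 each.
    N18: 10+100 = 110 > 60
Round 2 — N18 trips offline.
  N18 sheds 110 MW to N10, N20, N4, N7: 27 each (2 lost).
    N10: 30+27 = 57 ≤ 90
    N20: 40+27 = 67 ≤ 100
    N4: 30+27 = 57 ≤ 90
    N7: 80+27 = 107 ≤ 130
No further trips.

2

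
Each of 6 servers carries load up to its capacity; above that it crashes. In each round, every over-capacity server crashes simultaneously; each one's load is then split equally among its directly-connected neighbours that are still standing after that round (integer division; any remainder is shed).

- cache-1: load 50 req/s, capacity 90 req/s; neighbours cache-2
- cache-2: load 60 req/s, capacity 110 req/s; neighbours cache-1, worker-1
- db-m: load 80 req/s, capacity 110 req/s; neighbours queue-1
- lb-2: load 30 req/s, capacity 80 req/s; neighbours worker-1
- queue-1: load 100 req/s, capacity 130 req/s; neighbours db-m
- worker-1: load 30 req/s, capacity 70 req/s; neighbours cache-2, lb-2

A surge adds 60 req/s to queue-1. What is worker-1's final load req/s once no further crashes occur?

30

Round 1 — queue-1 at 160 > 130. queue-1 crashes.
  queue-1 sheds 160 req/s to db-m: 160 each.
    db-m: 80+160 = 240 > 110
Round 2 — db-m crashes.
  db-m sheds 240 req/s: no online neighbours, lost.
No further crashes.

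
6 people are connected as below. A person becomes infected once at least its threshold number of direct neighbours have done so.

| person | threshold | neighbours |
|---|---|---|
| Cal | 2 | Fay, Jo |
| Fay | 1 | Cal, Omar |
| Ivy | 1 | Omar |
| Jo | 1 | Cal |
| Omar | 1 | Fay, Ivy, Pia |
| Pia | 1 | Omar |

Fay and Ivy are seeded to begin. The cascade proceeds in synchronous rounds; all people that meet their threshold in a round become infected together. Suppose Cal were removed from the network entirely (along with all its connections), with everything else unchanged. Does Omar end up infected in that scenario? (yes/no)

yes

With Cal removed:
Round 1 — Fay, Ivy become infected (initial).
Round 2 — checking thresholds:
  Omar: 2 of 3 neighbours ≥ 1, becomes infected.
Round 3 — checking thresholds:
  Pia: 1 of 1 neighbours ≥ 1, becomes infected.
Round 4 — no new infections; cascade stops.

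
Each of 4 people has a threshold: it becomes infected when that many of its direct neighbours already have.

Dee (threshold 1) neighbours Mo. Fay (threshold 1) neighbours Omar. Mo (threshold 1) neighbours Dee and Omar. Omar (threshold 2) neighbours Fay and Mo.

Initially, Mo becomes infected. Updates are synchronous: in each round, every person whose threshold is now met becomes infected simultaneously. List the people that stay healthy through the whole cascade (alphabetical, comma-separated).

Round 1 — Mo becomes infected (initial).
Round 2 — checking thresholds:
  Dee: 1 of 1 neighbours ≥ 1, becomes infected.
  Omar: 1 of 2 neighbours < 2, below threshold.
Round 3 — no new infections; cascade stops.

Fay, Omar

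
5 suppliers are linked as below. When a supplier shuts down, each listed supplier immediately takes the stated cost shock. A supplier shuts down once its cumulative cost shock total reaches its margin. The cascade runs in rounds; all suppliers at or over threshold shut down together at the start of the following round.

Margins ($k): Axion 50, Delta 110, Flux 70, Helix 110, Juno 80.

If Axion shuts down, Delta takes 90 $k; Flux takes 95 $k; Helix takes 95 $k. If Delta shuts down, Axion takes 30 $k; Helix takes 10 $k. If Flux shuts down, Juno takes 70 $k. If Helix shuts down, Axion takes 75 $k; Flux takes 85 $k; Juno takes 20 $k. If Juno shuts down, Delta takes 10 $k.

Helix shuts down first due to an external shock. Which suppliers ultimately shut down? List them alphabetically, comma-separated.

Round 1 — Helix shuts down (initial).
  Axion: +75 → 75 ≥ 50
  Flux: +85 → 85 ≥ 70
  Juno: +20 → 20 < 80
Round 2 — Axion, Flux shut down.
  Delta: +90 → 90 < 110
  Juno: +70 → 90 ≥ 80
Round 3 — Juno shuts down.
  Delta: +10 → 100 < 110
No further shutdowns.

Axion, Flux, Helix, Juno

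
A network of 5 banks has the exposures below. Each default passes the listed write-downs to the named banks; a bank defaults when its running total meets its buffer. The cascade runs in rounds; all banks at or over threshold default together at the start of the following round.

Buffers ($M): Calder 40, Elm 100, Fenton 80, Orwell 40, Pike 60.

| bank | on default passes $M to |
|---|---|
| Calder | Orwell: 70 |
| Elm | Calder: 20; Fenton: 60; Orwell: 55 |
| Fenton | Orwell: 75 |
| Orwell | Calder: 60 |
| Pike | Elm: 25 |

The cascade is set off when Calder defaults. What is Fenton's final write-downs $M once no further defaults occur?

Round 1 — Calder defaults (initial).
  Orwell: +70 → 70 ≥ 40
Round 2 — Orwell defaults.
No further defaults.

0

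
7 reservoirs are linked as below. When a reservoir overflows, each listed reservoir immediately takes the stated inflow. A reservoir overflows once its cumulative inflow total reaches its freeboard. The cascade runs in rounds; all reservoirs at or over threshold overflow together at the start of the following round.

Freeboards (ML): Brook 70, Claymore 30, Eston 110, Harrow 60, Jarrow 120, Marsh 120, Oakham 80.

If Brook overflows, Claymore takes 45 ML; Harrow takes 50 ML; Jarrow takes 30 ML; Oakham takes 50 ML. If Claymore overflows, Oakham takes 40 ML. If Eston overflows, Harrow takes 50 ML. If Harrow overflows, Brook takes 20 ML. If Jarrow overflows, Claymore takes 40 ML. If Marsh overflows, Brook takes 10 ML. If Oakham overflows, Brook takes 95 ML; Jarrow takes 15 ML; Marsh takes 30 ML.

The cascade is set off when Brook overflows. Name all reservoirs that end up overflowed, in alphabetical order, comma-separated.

Brook, Claymore, Oakham

Round 1 — Brook overflows (initial).
  Claymore: +45 → 45 ≥ 30
  Harrow: +50 → 50 < 60
  Jarrow: +30 → 30 < 120
  Oakham: +50 → 50 < 80
Round 2 — Claymore overflows.
  Oakham: +40 → 90 ≥ 80
Round 3 — Oakham overflows.
  Jarrow: +15 → 45 < 120
  Marsh: +30 → 30 < 120
No further overflows.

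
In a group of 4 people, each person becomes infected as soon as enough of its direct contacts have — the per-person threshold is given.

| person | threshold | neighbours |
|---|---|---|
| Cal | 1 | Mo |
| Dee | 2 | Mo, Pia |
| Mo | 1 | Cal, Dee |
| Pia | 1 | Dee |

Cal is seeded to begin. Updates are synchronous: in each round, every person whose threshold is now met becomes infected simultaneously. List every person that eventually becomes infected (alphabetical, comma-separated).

Cal, Mo

Round 1 — Cal becomes infected (initial).
Round 2 — checking thresholds:
  Mo: 1 of 2 neighbours ≥ 1, becomes infected.
Round 3 — no new infections; cascade stops.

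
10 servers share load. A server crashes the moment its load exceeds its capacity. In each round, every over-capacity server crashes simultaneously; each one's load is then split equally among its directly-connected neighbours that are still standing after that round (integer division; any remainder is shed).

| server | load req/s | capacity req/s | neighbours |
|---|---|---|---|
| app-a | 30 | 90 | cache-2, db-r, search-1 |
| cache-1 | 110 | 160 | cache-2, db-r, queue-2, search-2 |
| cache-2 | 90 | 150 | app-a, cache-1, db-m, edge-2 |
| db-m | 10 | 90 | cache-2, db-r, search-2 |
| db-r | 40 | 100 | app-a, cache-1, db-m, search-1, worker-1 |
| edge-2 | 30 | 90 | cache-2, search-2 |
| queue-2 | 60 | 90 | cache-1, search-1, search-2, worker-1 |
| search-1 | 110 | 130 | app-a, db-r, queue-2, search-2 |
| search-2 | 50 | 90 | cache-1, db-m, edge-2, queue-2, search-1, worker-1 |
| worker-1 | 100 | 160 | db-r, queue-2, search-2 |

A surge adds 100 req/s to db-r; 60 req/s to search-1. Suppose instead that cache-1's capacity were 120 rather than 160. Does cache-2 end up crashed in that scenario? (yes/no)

With cache-1's capacity at 120:
Round 1 — db-r at 140 > 100; search-1 at 170 > 130. db-r, search-1 crash.
  db-r sheds 140 req/s to app-a, cache-1, db-m, worker-1: 35 each.
    app-a: 30+35 = 65 ≤ 90
    cache-1: 110+35 = 145 > 120
    db-m: 10+35 = 45 ≤ 90
    worker-1: 100+35 = 135 ≤ 160
  search-1 sheds 170 req/s to app-a, queue-2, search-2: 56 each (2 lost).
    app-a: 65+56 = 121 > 90
    queue-2: 60+56 = 116 > 90
    search-2: 50+56 = 106 > 90
Round 2 — app-a, cache-1, queue-2, search-2 crash.
  app-a sheds 121 req/s to cache-2: 121 each.
    cache-2: 90+121 = 211 > 150
  cache-1 sheds 145 req/s to cache-2: 145 each.
    cache-2: 211+145 = 356 > 150
  queue-2 sheds 116 req/s to worker-1: 116 each.
    worker-1: 135+116 = 251 > 160
  search-2 sheds 106 req/s to db-m, edge-2, worker-1: 35 each (1 lost).
    db-m: 45+35 = 80 ≤ 90
    edge-2: 30+35 = 65 ≤ 90
    worker-1: 251+35 = 286 > 160
Round 3 — cache-2, worker-1 crash.
  cache-2 sheds 356 req/s to db-m, edge-2: 178 each.
    db-m: 80+178 = 258 > 90
    edge-2: 65+178 = 243 > 90
  worker-1 sheds 286 req/s: no online neighbours, lost.
Round 4 — db-m, edge-2 crash.
  db-m sheds 258 req/s: no online neighbours, lost.
  edge-2 sheds 243 req/s: no online neighbours, lost.
No further crashes.

yes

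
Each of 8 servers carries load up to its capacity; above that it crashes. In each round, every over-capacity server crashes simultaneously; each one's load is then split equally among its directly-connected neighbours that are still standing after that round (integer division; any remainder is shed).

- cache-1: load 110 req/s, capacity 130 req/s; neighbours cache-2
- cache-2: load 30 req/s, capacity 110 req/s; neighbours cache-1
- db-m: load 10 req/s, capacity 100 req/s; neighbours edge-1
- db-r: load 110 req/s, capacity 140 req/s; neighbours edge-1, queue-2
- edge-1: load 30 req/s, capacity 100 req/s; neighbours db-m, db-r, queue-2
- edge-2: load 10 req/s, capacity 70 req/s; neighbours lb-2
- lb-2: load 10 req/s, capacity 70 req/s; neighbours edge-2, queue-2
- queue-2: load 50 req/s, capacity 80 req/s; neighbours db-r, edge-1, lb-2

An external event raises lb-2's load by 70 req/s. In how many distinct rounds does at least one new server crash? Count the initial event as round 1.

Round 1 — lb-2 at 80 > 70. lb-2 crashes.
  lb-2 sheds 80 req/s to edge-2, queue-2: 40 each.
    edge-2: 10+40 = 50 ≤ 70
    queue-2: 50+40 = 90 > 80
Round 2 — queue-2 crashes.
  queue-2 sheds 90 req/s to db-r, edge-1: 45 each.
    db-r: 110+45 = 155 > 140
    edge-1: 30+45 = 75 ≤ 100
Round 3 — db-r crashes.
  db-r sheds 155 req/s to edge-1: 155 each.
    edge-1: 75+155 = 230 > 100
Round 4 — edge-1 crashes.
  edge-1 sheds 230 req/s to db-m: 230 each.
    db-m: 10+230 = 240 > 100
Round 5 — db-m crashes.
  db-m sheds 240 req/s: no online neighbours, lost.
No further crashes.

5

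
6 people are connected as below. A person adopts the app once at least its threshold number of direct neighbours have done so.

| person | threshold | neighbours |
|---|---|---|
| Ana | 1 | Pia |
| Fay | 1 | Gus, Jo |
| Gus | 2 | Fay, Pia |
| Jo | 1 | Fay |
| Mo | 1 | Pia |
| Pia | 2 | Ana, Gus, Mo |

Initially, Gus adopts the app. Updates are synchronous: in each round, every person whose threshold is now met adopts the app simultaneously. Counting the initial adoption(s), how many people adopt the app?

3

Round 1 — Gus adopts the app (initial).
Round 2 — checking thresholds:
  Fay: 1 of 2 neighbours ≥ 1, adopts the app.
  Pia: 1 of 3 neighbours < 2, below threshold.
Round 3 — checking thresholds:
  Jo: 1 of 1 neighbours ≥ 1, adopts the app.
  Pia: 1 of 3 neighbours < 2, below threshold.
Round 4 — no new adoptions; cascade stops.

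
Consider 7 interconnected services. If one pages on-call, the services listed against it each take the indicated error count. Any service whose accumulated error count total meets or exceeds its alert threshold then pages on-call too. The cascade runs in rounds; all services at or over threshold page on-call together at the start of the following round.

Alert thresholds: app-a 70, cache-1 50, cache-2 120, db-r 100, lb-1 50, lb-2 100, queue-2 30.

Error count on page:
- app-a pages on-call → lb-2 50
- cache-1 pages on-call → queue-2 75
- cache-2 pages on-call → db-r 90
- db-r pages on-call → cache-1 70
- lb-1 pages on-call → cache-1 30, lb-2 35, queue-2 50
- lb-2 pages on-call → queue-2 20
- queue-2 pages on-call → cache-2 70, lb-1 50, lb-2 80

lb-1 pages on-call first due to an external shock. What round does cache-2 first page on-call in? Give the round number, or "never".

Round 1 — lb-1 pages on-call (initial).
  cache-1: +30 → 30 < 50
  lb-2: +35 → 35 < 100
  queue-2: +50 → 50 ≥ 30
Round 2 — queue-2 pages on-call.
  cache-2: +70 → 70 < 120
  lb-2: +80 → 115 ≥ 100
Round 3 — lb-2 pages on-call.
No further pages.

never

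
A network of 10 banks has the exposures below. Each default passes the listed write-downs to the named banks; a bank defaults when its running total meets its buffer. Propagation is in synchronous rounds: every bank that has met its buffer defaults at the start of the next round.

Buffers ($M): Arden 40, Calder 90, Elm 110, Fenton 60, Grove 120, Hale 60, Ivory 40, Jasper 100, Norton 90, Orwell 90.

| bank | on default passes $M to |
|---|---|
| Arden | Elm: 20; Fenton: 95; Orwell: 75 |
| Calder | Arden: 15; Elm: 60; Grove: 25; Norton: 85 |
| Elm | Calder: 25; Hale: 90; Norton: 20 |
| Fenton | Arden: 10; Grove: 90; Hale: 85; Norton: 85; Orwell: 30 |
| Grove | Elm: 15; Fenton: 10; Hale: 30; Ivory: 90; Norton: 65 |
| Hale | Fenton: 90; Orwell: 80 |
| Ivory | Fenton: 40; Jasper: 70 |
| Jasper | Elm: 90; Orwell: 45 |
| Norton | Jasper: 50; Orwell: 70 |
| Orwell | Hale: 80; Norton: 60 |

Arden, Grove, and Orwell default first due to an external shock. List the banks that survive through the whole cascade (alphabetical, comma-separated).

Calder

Round 1 — Arden, Grove, Orwell default (initial).
  Elm: +20+15 → 35 < 110
  Fenton: +95+10 → 105 ≥ 60
  Hale: +30+80 → 110 ≥ 60
  Ivory: +90 → 90 ≥ 40
  Norton: +65+60 → 125 ≥ 90
Round 2 — Fenton, Hale, Ivory, Norton default.
  Jasper: +70+50 → 120 ≥ 100
Round 3 — Jasper defaults.
  Elm: +90 → 125 ≥ 110
Round 4 — Elm defaults.
  Calder: +25 → 25 < 90
No further defaults.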